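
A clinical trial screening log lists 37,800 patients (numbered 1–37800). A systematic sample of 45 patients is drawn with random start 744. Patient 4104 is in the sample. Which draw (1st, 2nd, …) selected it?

k = 37800/45 = 840
position = (4104 − 744)/840 + 1 = 3360/840 + 1 = 4 + 1 = 5

5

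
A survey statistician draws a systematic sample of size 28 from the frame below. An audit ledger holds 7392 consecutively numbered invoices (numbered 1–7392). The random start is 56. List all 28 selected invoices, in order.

k = N/n = 7392/28 = 264
invoice 1: 56
invoice 2: 56 + 264 = 320
invoice 3: 320 + 264 = 584
invoice 4: 584 + 264 = 848
invoice 5: 848 + 264 = 1112
invoice 6: 1112 + 264 = 1376
invoice 7: 1376 + 264 = 1640
invoice 8: 1640 + 264 = 1904
invoice 9: 1904 + 264 = 2168
invoice 10: 2168 + 264 = 2432
invoice 11: 2432 + 264 = 2696
invoice 12: 2696 + 264 = 2960
invoice 13: 2960 + 264 = 3224
invoice 14: 3224 + 264 = 3488
invoice 15: 3488 + 264 = 3752
invoice 16: 3752 + 264 = 4016
invoice 17: 4016 + 264 = 4280
invoice 18: 4280 + 264 = 4544
invoice 19: 4544 + 264 = 4808
invoice 20: 4808 + 264 = 5072
invoice 21: 5072 + 264 = 5336
invoice 22: 5336 + 264 = 5600
invoice 23: 5600 + 264 = 5864
invoice 24: 5864 + 264 = 6128
invoice 25: 6128 + 264 = 6392
invoice 26: 6392 + 264 = 6656
invoice 27: 6656 + 264 = 6920
invoice 28: 6920 + 264 = 7184

56, 320, 584, 848, 1112, 1376, 1640, 1904, 2168, 2432, 2696, 2960, 3224, 3488, 3752, 4016, 4280, 4544, 4808, 5072, 5336, 5600, 5864, 6128, 6392, 6656, 6920, 7184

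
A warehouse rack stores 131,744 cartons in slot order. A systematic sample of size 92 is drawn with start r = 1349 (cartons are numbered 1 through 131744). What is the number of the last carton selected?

k = 131744/92 = 1432
92nd selection = r + (92−1)·k = 1349 + 91×1432 = 1349 + 130312 = 131661

131661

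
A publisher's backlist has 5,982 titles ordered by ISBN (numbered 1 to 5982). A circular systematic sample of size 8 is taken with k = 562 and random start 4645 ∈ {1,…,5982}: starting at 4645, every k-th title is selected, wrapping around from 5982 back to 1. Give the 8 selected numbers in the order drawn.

Selection 1: 4645
Selection 2: 4645 + 562 = 5207
Selection 3: 5207 + 562 = 5769
Selection 4: 5769 + 562 = 6331 → 6331 − 5982 = 349
Selection 5: 349 + 562 = 911
Selection 6: 911 + 562 = 1473
Selection 7: 1473 + 562 = 2035
Selection 8: 2035 + 562 = 2597

4645, 5207, 5769, 349, 911, 1473, 2035, 2597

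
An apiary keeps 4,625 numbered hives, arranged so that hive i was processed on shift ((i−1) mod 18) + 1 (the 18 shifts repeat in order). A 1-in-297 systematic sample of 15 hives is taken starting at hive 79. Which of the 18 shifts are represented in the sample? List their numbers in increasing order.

Consecutive selections differ by k = 297, so their shift numbers differ by 297 mod 18 = 9.
gcd(297, 18) = 9, so the sample visits 18/9 = 2 distinct residues mod 18.
Start 79 is shift 7; the shifts hit are 7, 16.

7, 16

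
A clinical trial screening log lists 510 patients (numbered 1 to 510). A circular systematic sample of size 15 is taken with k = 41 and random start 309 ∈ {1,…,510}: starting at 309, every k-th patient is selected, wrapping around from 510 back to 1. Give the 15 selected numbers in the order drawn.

309, 350, 391, 432, 473, 4, 45, 86, 127, 168, 209, 250, 291, 332, 373

Selection 1: 309
Selection 2: 309 + 41 = 350
Selection 3: 350 + 41 = 391
Selection 4: 391 + 41 = 432
Selection 5: 432 + 41 = 473
Selection 6: 473 + 41 = 514 → 514 − 510 = 4
Selection 7: 4 + 41 = 45
Selection 8: 45 + 41 = 86
Selection 9: 86 + 41 = 127
Selection 10: 127 + 41 = 168
Selection 11: 168 + 41 = 209
Selection 12: 209 + 41 = 250
Selection 13: 250 + 41 = 291
Selection 14: 291 + 41 = 332
Selection 15: 332 + 41 = 373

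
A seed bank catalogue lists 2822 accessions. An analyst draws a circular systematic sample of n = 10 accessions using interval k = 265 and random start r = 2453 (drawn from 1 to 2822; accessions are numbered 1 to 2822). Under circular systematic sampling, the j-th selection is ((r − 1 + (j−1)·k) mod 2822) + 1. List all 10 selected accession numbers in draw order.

Selection 1: 2453
Selection 2: 2453 + 265 = 2718
Selection 3: 2718 + 265 = 2983 → 2983 − 2822 = 161
Selection 4: 161 + 265 = 426
Selection 5: 426 + 265 = 691
Selection 6: 691 + 265 = 956
Selection 7: 956 + 265 = 1221
Selection 8: 1221 + 265 = 1486
Selection 9: 1486 + 265 = 1751
Selection 10: 1751 + 265 = 2016

2453, 2718, 161, 426, 691, 956, 1221, 1486, 1751, 2016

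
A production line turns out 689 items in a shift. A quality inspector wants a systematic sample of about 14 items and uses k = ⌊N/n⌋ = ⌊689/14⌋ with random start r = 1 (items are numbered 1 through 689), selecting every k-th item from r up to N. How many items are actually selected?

k = ⌊689/14⌋ = 49
Achieved size = ⌊(689 − 1)/49⌋ + 1 = ⌊688/49⌋ + 1 = 14 + 1 = 15
(last selection: 1 + 14×49 = 687 ≤ 689; next would be 736 > 689)

15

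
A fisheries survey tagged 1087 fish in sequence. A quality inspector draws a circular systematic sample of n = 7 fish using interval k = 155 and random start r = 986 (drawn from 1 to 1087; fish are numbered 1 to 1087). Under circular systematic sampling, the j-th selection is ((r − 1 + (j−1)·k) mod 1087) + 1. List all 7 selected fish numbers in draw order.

986, 54, 209, 364, 519, 674, 829

Selection 1: 986
Selection 2: 986 + 155 = 1141 → 1141 − 1087 = 54
Selection 3: 54 + 155 = 209
Selection 4: 209 + 155 = 364
Selection 5: 364 + 155 = 519
Selection 6: 519 + 155 = 674
Selection 7: 674 + 155 = 829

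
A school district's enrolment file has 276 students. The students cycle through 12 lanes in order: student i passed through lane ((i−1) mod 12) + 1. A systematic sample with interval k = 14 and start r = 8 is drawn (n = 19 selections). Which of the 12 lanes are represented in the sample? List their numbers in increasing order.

2, 4, 6, 8, 10, 12

Consecutive selections differ by k = 14, so their lane numbers differ by 14 mod 12 = 2.
gcd(14, 12) = 2, so the sample visits 12/2 = 6 distinct residues mod 12.
Start 8 is lane 8; the lanes hit are 2, 4, 6, 8, 10, 12.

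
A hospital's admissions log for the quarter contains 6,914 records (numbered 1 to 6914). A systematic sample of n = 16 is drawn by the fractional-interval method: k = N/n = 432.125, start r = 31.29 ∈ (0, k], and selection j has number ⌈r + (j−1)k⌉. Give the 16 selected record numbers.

j=1: r + 0k = 31.29 → ⌈·⌉ = 32
j=2: r + 1k = 463.415 → ⌈·⌉ = 464
j=3: r + 2k = 895.54 → ⌈·⌉ = 896
j=4: r + 3k = 1327.665 → ⌈·⌉ = 1328
j=5: r + 4k = 1759.79 → ⌈·⌉ = 1760
j=6: r + 5k = 2191.915 → ⌈·⌉ = 2192
j=7: r + 6k = 2624.04 → ⌈·⌉ = 2625
j=8: r + 7k = 3056.165 → ⌈·⌉ = 3057
j=9: r + 8k = 3488.29 → ⌈·⌉ = 3489
j=10: r + 9k = 3920.415 → ⌈·⌉ = 3921
j=11: r + 10k = 4352.54 → ⌈·⌉ = 4353
j=12: r + 11k = 4784.665 → ⌈·⌉ = 4785
j=13: r + 12k = 5216.79 → ⌈·⌉ = 5217
j=14: r + 13k = 5648.915 → ⌈·⌉ = 5649
j=15: r + 14k = 6081.04 → ⌈·⌉ = 6082
j=16: r + 15k = 6513.165 → ⌈·⌉ = 6514

32, 464, 896, 1328, 1760, 2192, 2625, 3057, 3489, 3921, 4353, 4785, 5217, 5649, 6082, 6514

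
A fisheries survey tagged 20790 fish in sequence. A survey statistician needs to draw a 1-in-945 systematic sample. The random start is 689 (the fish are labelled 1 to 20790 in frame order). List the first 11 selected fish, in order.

689, 1634, 2579, 3524, 4469, 5414, 6359, 7304, 8249, 9194, 10139

fish 1: 689
fish 2: 689 + 945 = 1634
fish 3: 1634 + 945 = 2579
fish 4: 2579 + 945 = 3524
fish 5: 3524 + 945 = 4469
fish 6: 4469 + 945 = 5414
fish 7: 5414 + 945 = 6359
fish 8: 6359 + 945 = 7304
fish 9: 7304 + 945 = 8249
fish 10: 8249 + 945 = 9194
fish 11: 9194 + 945 = 10139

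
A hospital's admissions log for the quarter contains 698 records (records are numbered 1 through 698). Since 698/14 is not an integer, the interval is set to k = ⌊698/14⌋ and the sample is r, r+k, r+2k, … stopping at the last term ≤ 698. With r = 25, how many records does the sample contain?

14

k = ⌊698/14⌋ = 49
Achieved size = ⌊(698 − 25)/49⌋ + 1 = ⌊673/49⌋ + 1 = 13 + 1 = 14
(last selection: 25 + 13×49 = 662 ≤ 698; next would be 711 > 698)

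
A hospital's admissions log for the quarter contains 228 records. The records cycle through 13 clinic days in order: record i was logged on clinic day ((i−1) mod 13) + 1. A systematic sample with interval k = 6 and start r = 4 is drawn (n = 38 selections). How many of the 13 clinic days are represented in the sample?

13

Consecutive selections differ by k = 6, so their clinic day numbers differ by 6 mod 13 = 6.
gcd(6, 13) = 1, so the sample visits 13/1 = 13 distinct residues mod 13.
Start 4 is clinic day 4; the clinic days hit are 1, 2, 3, 4, 5, 6, 7, 8, 9, 10, 11, 12, 13.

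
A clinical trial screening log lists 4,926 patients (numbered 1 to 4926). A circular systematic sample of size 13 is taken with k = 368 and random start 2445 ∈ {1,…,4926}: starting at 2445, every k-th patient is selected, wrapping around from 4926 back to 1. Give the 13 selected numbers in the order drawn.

Selection 1: 2445
Selection 2: 2445 + 368 = 2813
Selection 3: 2813 + 368 = 3181
Selection 4: 3181 + 368 = 3549
Selection 5: 3549 + 368 = 3917
Selection 6: 3917 + 368 = 4285
Selection 7: 4285 + 368 = 4653
Selection 8: 4653 + 368 = 5021 → 5021 − 4926 = 95
Selection 9: 95 + 368 = 463
Selection 10: 463 + 368 = 831
Selection 11: 831 + 368 = 1199
Selection 12: 1199 + 368 = 1567
Selection 13: 1567 + 368 = 1935

2445, 2813, 3181, 3549, 3917, 4285, 4653, 95, 463, 831, 1199, 1567, 1935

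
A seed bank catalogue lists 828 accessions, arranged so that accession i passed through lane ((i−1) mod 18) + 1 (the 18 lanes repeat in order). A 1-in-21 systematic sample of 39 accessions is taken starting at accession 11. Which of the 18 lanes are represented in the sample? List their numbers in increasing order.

Consecutive selections differ by k = 21, so their lane numbers differ by 21 mod 18 = 3.
gcd(21, 18) = 3, so the sample visits 18/3 = 6 distinct residues mod 18.
Start 11 is lane 11; the lanes hit are 2, 5, 8, 11, 14, 17.

2, 5, 8, 11, 14, 17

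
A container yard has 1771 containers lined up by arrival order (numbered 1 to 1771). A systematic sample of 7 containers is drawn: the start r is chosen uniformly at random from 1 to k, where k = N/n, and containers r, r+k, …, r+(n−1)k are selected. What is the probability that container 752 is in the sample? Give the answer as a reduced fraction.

1/253

k = 1771/7 = 253.
Container 752 is selected iff r ≡ 752 (mod 253); exactly one such r in {1,…,253}.
Inclusion probability = 1/253.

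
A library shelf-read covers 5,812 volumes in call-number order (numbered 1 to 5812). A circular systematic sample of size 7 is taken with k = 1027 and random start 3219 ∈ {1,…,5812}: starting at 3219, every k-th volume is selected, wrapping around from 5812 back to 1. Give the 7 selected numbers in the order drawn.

Selection 1: 3219
Selection 2: 3219 + 1027 = 4246
Selection 3: 4246 + 1027 = 5273
Selection 4: 5273 + 1027 = 6300 → 6300 − 5812 = 488
Selection 5: 488 + 1027 = 1515
Selection 6: 1515 + 1027 = 2542
Selection 7: 2542 + 1027 = 3569

3219, 4246, 5273, 488, 1515, 2542, 3569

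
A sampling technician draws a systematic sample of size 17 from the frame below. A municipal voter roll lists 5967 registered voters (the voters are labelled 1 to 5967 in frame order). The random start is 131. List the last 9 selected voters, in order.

2939, 3290, 3641, 3992, 4343, 4694, 5045, 5396, 5747

k = N/n = 5967/17 = 351
9th selection = 131 + 8×351 = 2939
10th: 2939 + 351 = 3290
11th: 3290 + 351 = 3641
12th: 3641 + 351 = 3992
13th: 3992 + 351 = 4343
14th: 4343 + 351 = 4694
15th: 4694 + 351 = 5045
16th: 5045 + 351 = 5396
17th: 5396 + 351 = 5747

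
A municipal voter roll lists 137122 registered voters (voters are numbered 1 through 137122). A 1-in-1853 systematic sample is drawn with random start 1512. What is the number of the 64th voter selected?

k = 1853
64th selection = r + (64−1)·k = 1512 + 63×1853 = 1512 + 116739 = 118251

118251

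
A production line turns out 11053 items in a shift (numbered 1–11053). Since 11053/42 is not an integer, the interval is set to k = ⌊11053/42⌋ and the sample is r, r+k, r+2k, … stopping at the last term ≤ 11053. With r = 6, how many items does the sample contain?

43

k = ⌊11053/42⌋ = 263
Achieved size = ⌊(11053 − 6)/263⌋ + 1 = ⌊11047/263⌋ + 1 = 42 + 1 = 43
(last selection: 6 + 42×263 = 11052 ≤ 11053; next would be 11315 > 11053)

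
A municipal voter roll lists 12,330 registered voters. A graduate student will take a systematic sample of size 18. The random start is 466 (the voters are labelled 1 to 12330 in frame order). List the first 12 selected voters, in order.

k = N/n = 12330/18 = 685
voter 1: 466
voter 2: 466 + 685 = 1151
voter 3: 1151 + 685 = 1836
voter 4: 1836 + 685 = 2521
voter 5: 2521 + 685 = 3206
voter 6: 3206 + 685 = 3891
voter 7: 3891 + 685 = 4576
voter 8: 4576 + 685 = 5261
voter 9: 5261 + 685 = 5946
voter 10: 5946 + 685 = 6631
voter 11: 6631 + 685 = 7316
voter 12: 7316 + 685 = 8001

466, 1151, 1836, 2521, 3206, 3891, 4576, 5261, 5946, 6631, 7316, 8001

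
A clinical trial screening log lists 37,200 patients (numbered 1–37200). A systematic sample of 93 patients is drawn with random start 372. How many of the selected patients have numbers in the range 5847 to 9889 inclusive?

10

k = 37200/93 = 400
First selection ≥ 5847: 372 + ⌈(5847−372)/400⌉·400 = 372 + 14×400 = 5972
Last selection ≤ 9889: 372 + ⌊(9889−372)/400⌋·400 = 372 + 23×400 = 9572
Count = 23 − 14 + 1 = 10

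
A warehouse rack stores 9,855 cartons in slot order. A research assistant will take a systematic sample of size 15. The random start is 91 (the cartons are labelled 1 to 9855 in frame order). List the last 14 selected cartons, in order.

748, 1405, 2062, 2719, 3376, 4033, 4690, 5347, 6004, 6661, 7318, 7975, 8632, 9289

k = N/n = 9855/15 = 657
2nd selection = 91 + 1×657 = 748
3rd: 748 + 657 = 1405
4th: 1405 + 657 = 2062
5th: 2062 + 657 = 2719
6th: 2719 + 657 = 3376
7th: 3376 + 657 = 4033
8th: 4033 + 657 = 4690
9th: 4690 + 657 = 5347
10th: 5347 + 657 = 6004
11th: 6004 + 657 = 6661
12th: 6661 + 657 = 7318
13th: 7318 + 657 = 7975
14th: 7975 + 657 = 8632
15th: 8632 + 657 = 9289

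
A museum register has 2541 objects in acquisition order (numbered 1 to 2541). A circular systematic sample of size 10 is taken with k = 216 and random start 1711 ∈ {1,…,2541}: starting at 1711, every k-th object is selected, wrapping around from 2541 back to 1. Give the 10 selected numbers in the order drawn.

Selection 1: 1711
Selection 2: 1711 + 216 = 1927
Selection 3: 1927 + 216 = 2143
Selection 4: 2143 + 216 = 2359
Selection 5: 2359 + 216 = 2575 → 2575 − 2541 = 34
Selection 6: 34 + 216 = 250
Selection 7: 250 + 216 = 466
Selection 8: 466 + 216 = 682
Selection 9: 682 + 216 = 898
Selection 10: 898 + 216 = 1114

1711, 1927, 2143, 2359, 34, 250, 466, 682, 898, 1114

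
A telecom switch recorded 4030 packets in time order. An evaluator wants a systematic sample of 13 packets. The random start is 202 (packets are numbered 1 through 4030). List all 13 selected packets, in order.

202, 512, 822, 1132, 1442, 1752, 2062, 2372, 2682, 2992, 3302, 3612, 3922

k = N/n = 4030/13 = 310
packet 1: 202
packet 2: 202 + 310 = 512
packet 3: 512 + 310 = 822
packet 4: 822 + 310 = 1132
packet 5: 1132 + 310 = 1442
packet 6: 1442 + 310 = 1752
packet 7: 1752 + 310 = 2062
packet 8: 2062 + 310 = 2372
packet 9: 2372 + 310 = 2682
packet 10: 2682 + 310 = 2992
packet 11: 2992 + 310 = 3302
packet 12: 3302 + 310 = 3612
packet 13: 3612 + 310 = 3922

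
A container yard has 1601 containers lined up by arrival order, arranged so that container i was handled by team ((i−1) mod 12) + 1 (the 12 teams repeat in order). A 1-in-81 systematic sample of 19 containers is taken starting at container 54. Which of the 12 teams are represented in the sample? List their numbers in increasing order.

3, 6, 9, 12

Consecutive selections differ by k = 81, so their team numbers differ by 81 mod 12 = 9.
gcd(81, 12) = 3, so the sample visits 12/3 = 4 distinct residues mod 12.
Start 54 is team 6; the teams hit are 3, 6, 9, 12.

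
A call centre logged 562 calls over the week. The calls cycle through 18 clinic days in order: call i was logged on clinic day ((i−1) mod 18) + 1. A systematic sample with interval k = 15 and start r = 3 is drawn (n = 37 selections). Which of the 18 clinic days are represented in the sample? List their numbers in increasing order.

Consecutive selections differ by k = 15, so their clinic day numbers differ by 15 mod 18 = 15.
gcd(15, 18) = 3, so the sample visits 18/3 = 6 distinct residues mod 18.
Start 3 is clinic day 3; the clinic days hit are 3, 6, 9, 12, 15, 18.

3, 6, 9, 12, 15, 18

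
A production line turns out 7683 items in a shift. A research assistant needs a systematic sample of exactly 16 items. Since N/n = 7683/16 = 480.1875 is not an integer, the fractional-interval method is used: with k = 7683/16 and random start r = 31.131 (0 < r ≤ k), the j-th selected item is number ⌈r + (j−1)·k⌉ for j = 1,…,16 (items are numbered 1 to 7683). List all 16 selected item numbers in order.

32, 512, 992, 1472, 1952, 2433, 2913, 3393, 3873, 4353, 4834, 5314, 5794, 6274, 6754, 7234

j=1: r + 0k = 31.131 → ⌈·⌉ = 32
j=2: r + 1k = 511.3185 → ⌈·⌉ = 512
j=3: r + 2k = 991.506 → ⌈·⌉ = 992
j=4: r + 3k = 1471.6935 → ⌈·⌉ = 1472
j=5: r + 4k = 1951.881 → ⌈·⌉ = 1952
j=6: r + 5k = 2432.0685 → ⌈·⌉ = 2433
j=7: r + 6k = 2912.256 → ⌈·⌉ = 2913
j=8: r + 7k = 3392.4435 → ⌈·⌉ = 3393
j=9: r + 8k = 3872.631 → ⌈·⌉ = 3873
j=10: r + 9k = 4352.8185 → ⌈·⌉ = 4353
j=11: r + 10k = 4833.006 → ⌈·⌉ = 4834
j=12: r + 11k = 5313.1935 → ⌈·⌉ = 5314
j=13: r + 12k = 5793.381 → ⌈·⌉ = 5794
j=14: r + 13k = 6273.5685 → ⌈·⌉ = 6274
j=15: r + 14k = 6753.756 → ⌈·⌉ = 6754
j=16: r + 15k = 7233.9435 → ⌈·⌉ = 7234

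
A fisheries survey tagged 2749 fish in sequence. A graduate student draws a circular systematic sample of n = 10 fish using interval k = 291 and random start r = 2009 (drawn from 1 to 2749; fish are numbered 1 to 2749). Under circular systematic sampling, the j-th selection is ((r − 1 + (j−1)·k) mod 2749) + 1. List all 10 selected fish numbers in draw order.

Selection 1: 2009
Selection 2: 2009 + 291 = 2300
Selection 3: 2300 + 291 = 2591
Selection 4: 2591 + 291 = 2882 → 2882 − 2749 = 133
Selection 5: 133 + 291 = 424
Selection 6: 424 + 291 = 715
Selection 7: 715 + 291 = 1006
Selection 8: 1006 + 291 = 1297
Selection 9: 1297 + 291 = 1588
Selection 10: 1588 + 291 = 1879

2009, 2300, 2591, 133, 424, 715, 1006, 1297, 1588, 1879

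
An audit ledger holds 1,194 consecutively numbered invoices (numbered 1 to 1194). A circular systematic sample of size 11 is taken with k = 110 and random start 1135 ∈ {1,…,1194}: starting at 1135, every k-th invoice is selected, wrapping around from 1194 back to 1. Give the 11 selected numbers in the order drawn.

Selection 1: 1135
Selection 2: 1135 + 110 = 1245 → 1245 − 1194 = 51
Selection 3: 51 + 110 = 161
Selection 4: 161 + 110 = 271
Selection 5: 271 + 110 = 381
Selection 6: 381 + 110 = 491
Selection 7: 491 + 110 = 601
Selection 8: 601 + 110 = 711
Selection 9: 711 + 110 = 821
Selection 10: 821 + 110 = 931
Selection 11: 931 + 110 = 1041

1135, 51, 161, 271, 381, 491, 601, 711, 821, 931, 1041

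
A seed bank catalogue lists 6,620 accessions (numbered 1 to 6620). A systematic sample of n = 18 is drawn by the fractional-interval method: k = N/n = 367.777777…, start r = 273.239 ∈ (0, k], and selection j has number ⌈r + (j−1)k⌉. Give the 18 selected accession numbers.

j=1: r + 0k = 273.239 → ⌈·⌉ = 274
j=2: r + 1k = 641.016777… → ⌈·⌉ = 642
j=3: r + 2k = 1008.794555… → ⌈·⌉ = 1009
j=4: r + 3k = 1376.572333… → ⌈·⌉ = 1377
j=5: r + 4k = 1744.350111… → ⌈·⌉ = 1745
j=6: r + 5k = 2112.127888… → ⌈·⌉ = 2113
j=7: r + 6k = 2479.905666… → ⌈·⌉ = 2480
j=8: r + 7k = 2847.683444… → ⌈·⌉ = 2848
j=9: r + 8k = 3215.461222… → ⌈·⌉ = 3216
j=10: r + 9k = 3583.239 → ⌈·⌉ = 3584
j=11: r + 10k = 3951.016777… → ⌈·⌉ = 3952
j=12: r + 11k = 4318.794555… → ⌈·⌉ = 4319
j=13: r + 12k = 4686.572333… → ⌈·⌉ = 4687
j=14: r + 13k = 5054.350111… → ⌈·⌉ = 5055
j=15: r + 14k = 5422.127888… → ⌈·⌉ = 5423
j=16: r + 15k = 5789.905666… → ⌈·⌉ = 5790
j=17: r + 16k = 6157.683444… → ⌈·⌉ = 6158
j=18: r + 17k = 6525.461222… → ⌈·⌉ = 6526

274, 642, 1009, 1377, 1745, 2113, 2480, 2848, 3216, 3584, 3952, 4319, 4687, 5055, 5423, 5790, 6158, 6526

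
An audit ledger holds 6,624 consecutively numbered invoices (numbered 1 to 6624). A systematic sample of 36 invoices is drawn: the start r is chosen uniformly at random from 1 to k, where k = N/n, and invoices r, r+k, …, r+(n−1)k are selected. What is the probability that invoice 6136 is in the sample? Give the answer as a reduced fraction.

1/184

k = 6624/36 = 184.
Invoice 6136 is selected iff r ≡ 6136 (mod 184); exactly one such r in {1,…,184}.
Inclusion probability = 1/184.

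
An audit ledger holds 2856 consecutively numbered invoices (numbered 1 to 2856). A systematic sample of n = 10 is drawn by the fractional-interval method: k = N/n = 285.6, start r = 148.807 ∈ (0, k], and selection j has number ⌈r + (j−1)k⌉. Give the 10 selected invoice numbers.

j=1: r + 0k = 148.807 → ⌈·⌉ = 149
j=2: r + 1k = 434.407 → ⌈·⌉ = 435
j=3: r + 2k = 720.007 → ⌈·⌉ = 721
j=4: r + 3k = 1005.607 → ⌈·⌉ = 1006
j=5: r + 4k = 1291.207 → ⌈·⌉ = 1292
j=6: r + 5k = 1576.807 → ⌈·⌉ = 1577
j=7: r + 6k = 1862.407 → ⌈·⌉ = 1863
j=8: r + 7k = 2148.007 → ⌈·⌉ = 2149
j=9: r + 8k = 2433.607 → ⌈·⌉ = 2434
j=10: r + 9k = 2719.207 → ⌈·⌉ = 2720

149, 435, 721, 1006, 1292, 1577, 1863, 2149, 2434, 2720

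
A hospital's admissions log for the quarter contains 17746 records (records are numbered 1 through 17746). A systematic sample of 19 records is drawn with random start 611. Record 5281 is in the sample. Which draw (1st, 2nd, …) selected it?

6

k = 17746/19 = 934
position = (5281 − 611)/934 + 1 = 4670/934 + 1 = 5 + 1 = 6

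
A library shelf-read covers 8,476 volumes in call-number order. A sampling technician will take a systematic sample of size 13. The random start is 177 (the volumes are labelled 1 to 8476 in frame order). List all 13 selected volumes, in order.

177, 829, 1481, 2133, 2785, 3437, 4089, 4741, 5393, 6045, 6697, 7349, 8001

k = N/n = 8476/13 = 652
volume 1: 177
volume 2: 177 + 652 = 829
volume 3: 829 + 652 = 1481
volume 4: 1481 + 652 = 2133
volume 5: 2133 + 652 = 2785
volume 6: 2785 + 652 = 3437
volume 7: 3437 + 652 = 4089
volume 8: 4089 + 652 = 4741
volume 9: 4741 + 652 = 5393
volume 10: 5393 + 652 = 6045
volume 11: 6045 + 652 = 6697
volume 12: 6697 + 652 = 7349
volume 13: 7349 + 652 = 8001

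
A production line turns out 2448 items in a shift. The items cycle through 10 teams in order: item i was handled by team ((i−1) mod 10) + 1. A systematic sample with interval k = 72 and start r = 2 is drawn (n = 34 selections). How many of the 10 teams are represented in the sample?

5

Consecutive selections differ by k = 72, so their team numbers differ by 72 mod 10 = 2.
gcd(72, 10) = 2, so the sample visits 10/2 = 5 distinct residues mod 10.
Start 2 is team 2; the teams hit are 2, 4, 6, 8, 10.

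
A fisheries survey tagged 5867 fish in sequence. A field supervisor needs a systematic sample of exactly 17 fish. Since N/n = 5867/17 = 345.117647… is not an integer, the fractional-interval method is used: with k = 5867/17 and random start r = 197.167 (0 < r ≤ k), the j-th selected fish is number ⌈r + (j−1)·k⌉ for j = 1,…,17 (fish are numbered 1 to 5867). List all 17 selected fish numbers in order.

198, 543, 888, 1233, 1578, 1923, 2268, 2613, 2959, 3304, 3649, 3994, 4339, 4684, 5029, 5374, 5720

j=1: r + 0k = 197.167 → ⌈·⌉ = 198
j=2: r + 1k = 542.284647… → ⌈·⌉ = 543
j=3: r + 2k = 887.402294… → ⌈·⌉ = 888
j=4: r + 3k = 1232.519941… → ⌈·⌉ = 1233
j=5: r + 4k = 1577.637588… → ⌈·⌉ = 1578
j=6: r + 5k = 1922.755235… → ⌈·⌉ = 1923
j=7: r + 6k = 2267.872882… → ⌈·⌉ = 2268
j=8: r + 7k = 2612.990529… → ⌈·⌉ = 2613
j=9: r + 8k = 2958.108176… → ⌈·⌉ = 2959
j=10: r + 9k = 3303.225823… → ⌈·⌉ = 3304
j=11: r + 10k = 3648.343470… → ⌈·⌉ = 3649
j=12: r + 11k = 3993.461117… → ⌈·⌉ = 3994
j=13: r + 12k = 4338.578764… → ⌈·⌉ = 4339
j=14: r + 13k = 4683.696411… → ⌈·⌉ = 4684
j=15: r + 14k = 5028.814058… → ⌈·⌉ = 5029
j=16: r + 15k = 5373.931705… → ⌈·⌉ = 5374
j=17: r + 16k = 5719.049352… → ⌈·⌉ = 5720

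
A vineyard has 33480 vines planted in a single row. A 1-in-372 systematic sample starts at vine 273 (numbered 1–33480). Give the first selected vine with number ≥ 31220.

31521

k = 372
Steps past start: ⌈(31220 − 273)/372⌉ = ⌈30947/372⌉ = 84
Selected vine: 273 + 84×372 = 31521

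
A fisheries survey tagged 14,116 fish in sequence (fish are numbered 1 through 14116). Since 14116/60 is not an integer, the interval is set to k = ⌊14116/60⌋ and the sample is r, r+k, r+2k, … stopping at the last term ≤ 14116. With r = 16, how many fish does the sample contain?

61

k = ⌊14116/60⌋ = 235
Achieved size = ⌊(14116 − 16)/235⌋ + 1 = ⌊14100/235⌋ + 1 = 60 + 1 = 61
(last selection: 16 + 60×235 = 14116 ≤ 14116; next would be 14351 > 14116)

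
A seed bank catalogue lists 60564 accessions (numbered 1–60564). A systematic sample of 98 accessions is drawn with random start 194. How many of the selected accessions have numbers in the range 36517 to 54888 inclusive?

k = 60564/98 = 618
First selection ≥ 36517: 194 + ⌈(36517−194)/618⌉·618 = 194 + 59×618 = 36656
Last selection ≤ 54888: 194 + ⌊(54888−194)/618⌋·618 = 194 + 88×618 = 54578
Count = 88 − 59 + 1 = 30

30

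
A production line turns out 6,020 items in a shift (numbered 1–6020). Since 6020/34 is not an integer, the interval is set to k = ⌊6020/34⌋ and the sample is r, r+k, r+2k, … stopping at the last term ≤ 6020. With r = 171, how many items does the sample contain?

34

k = ⌊6020/34⌋ = 177
Achieved size = ⌊(6020 − 171)/177⌋ + 1 = ⌊5849/177⌋ + 1 = 33 + 1 = 34
(last selection: 171 + 33×177 = 6012 ≤ 6020; next would be 6189 > 6020)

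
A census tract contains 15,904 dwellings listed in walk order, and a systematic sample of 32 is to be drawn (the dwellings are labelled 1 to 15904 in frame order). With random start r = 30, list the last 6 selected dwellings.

k = N/n = 15904/32 = 497
27th selection = 30 + 26×497 = 12952
28th: 12952 + 497 = 13449
29th: 13449 + 497 = 13946
30th: 13946 + 497 = 14443
31st: 14443 + 497 = 14940
32nd: 14940 + 497 = 15437

12952, 13449, 13946, 14443, 14940, 15437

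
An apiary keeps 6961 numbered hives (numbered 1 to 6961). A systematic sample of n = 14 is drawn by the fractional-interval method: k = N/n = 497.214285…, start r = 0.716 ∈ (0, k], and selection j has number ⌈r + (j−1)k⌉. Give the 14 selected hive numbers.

1, 498, 996, 1493, 1990, 2487, 2985, 3482, 3979, 4476, 4973, 5471, 5968, 6465

j=1: r + 0k = 0.716 → ⌈·⌉ = 1
j=2: r + 1k = 497.930285… → ⌈·⌉ = 498
j=3: r + 2k = 995.144571… → ⌈·⌉ = 996
j=4: r + 3k = 1492.358857… → ⌈·⌉ = 1493
j=5: r + 4k = 1989.573142… → ⌈·⌉ = 1990
j=6: r + 5k = 2486.787428… → ⌈·⌉ = 2487
j=7: r + 6k = 2984.001714… → ⌈·⌉ = 2985
j=8: r + 7k = 3481.216 → ⌈·⌉ = 3482
j=9: r + 8k = 3978.430285… → ⌈·⌉ = 3979
j=10: r + 9k = 4475.644571… → ⌈·⌉ = 4476
j=11: r + 10k = 4972.858857… → ⌈·⌉ = 4973
j=12: r + 11k = 5470.073142… → ⌈·⌉ = 5471
j=13: r + 12k = 5967.287428… → ⌈·⌉ = 5968
j=14: r + 13k = 6464.501714… → ⌈·⌉ = 6465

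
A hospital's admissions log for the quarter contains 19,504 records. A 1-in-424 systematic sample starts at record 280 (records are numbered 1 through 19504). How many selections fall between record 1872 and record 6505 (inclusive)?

11

k = 424
First selection ≥ 1872: 280 + ⌈(1872−280)/424⌉·424 = 280 + 4×424 = 1976
Last selection ≤ 6505: 280 + ⌊(6505−280)/424⌋·424 = 280 + 14×424 = 6216
Count = 14 − 4 + 1 = 11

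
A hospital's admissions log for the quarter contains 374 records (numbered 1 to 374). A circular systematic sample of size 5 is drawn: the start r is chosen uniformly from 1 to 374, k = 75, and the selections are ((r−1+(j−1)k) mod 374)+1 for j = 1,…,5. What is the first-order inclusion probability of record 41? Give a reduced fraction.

5/374

For each position j, as r ranges over 1…374 the j-th selection hits every record exactly once, so record 41 is selected for exactly 5 of the 374 starts.
Inclusion probability = 5/374.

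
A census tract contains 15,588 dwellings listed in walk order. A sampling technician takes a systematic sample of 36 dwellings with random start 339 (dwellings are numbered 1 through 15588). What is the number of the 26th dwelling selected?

11164

k = 15588/36 = 433
26th selection = r + (26−1)·k = 339 + 25×433 = 339 + 10825 = 11164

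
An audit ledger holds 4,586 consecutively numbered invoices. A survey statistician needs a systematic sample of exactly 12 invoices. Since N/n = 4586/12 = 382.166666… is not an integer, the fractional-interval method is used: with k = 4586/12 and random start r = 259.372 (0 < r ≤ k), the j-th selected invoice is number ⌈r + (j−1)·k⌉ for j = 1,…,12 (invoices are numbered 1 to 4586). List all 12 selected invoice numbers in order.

j=1: r + 0k = 259.372 → ⌈·⌉ = 260
j=2: r + 1k = 641.538666… → ⌈·⌉ = 642
j=3: r + 2k = 1023.705333… → ⌈·⌉ = 1024
j=4: r + 3k = 1405.872 → ⌈·⌉ = 1406
j=5: r + 4k = 1788.038666… → ⌈·⌉ = 1789
j=6: r + 5k = 2170.205333… → ⌈·⌉ = 2171
j=7: r + 6k = 2552.372 → ⌈·⌉ = 2553
j=8: r + 7k = 2934.538666… → ⌈·⌉ = 2935
j=9: r + 8k = 3316.705333… → ⌈·⌉ = 3317
j=10: r + 9k = 3698.872 → ⌈·⌉ = 3699
j=11: r + 10k = 4081.038666… → ⌈·⌉ = 4082
j=12: r + 11k = 4463.205333… → ⌈·⌉ = 4464

260, 642, 1024, 1406, 1789, 2171, 2553, 2935, 3317, 3699, 4082, 4464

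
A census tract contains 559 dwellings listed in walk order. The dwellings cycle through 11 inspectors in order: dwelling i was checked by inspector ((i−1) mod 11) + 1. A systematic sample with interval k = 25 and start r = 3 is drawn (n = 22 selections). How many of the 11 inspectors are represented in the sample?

11

Consecutive selections differ by k = 25, so their inspector numbers differ by 25 mod 11 = 3.
gcd(25, 11) = 1, so the sample visits 11/1 = 11 distinct residues mod 11.
Start 3 is inspector 3; the inspectors hit are 1, 2, 3, 4, 5, 6, 7, 8, 9, 10, 11.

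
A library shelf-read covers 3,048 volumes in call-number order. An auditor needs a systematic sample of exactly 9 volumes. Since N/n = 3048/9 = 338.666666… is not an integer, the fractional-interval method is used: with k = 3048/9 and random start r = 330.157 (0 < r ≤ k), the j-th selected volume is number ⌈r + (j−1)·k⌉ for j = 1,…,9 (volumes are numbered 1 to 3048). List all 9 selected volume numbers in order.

331, 669, 1008, 1347, 1685, 2024, 2363, 2701, 3040

j=1: r + 0k = 330.157 → ⌈·⌉ = 331
j=2: r + 1k = 668.823666… → ⌈·⌉ = 669
j=3: r + 2k = 1007.490333… → ⌈·⌉ = 1008
j=4: r + 3k = 1346.157 → ⌈·⌉ = 1347
j=5: r + 4k = 1684.823666… → ⌈·⌉ = 1685
j=6: r + 5k = 2023.490333… → ⌈·⌉ = 2024
j=7: r + 6k = 2362.157 → ⌈·⌉ = 2363
j=8: r + 7k = 2700.823666… → ⌈·⌉ = 2701
j=9: r + 8k = 3039.490333… → ⌈·⌉ = 3040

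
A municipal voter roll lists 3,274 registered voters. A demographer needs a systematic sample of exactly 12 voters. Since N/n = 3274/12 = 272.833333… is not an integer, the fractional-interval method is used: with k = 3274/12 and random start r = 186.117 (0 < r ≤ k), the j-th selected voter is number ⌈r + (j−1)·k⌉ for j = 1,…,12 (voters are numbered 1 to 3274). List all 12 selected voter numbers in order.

187, 459, 732, 1005, 1278, 1551, 1824, 2096, 2369, 2642, 2915, 3188

j=1: r + 0k = 186.117 → ⌈·⌉ = 187
j=2: r + 1k = 458.950333… → ⌈·⌉ = 459
j=3: r + 2k = 731.783666… → ⌈·⌉ = 732
j=4: r + 3k = 1004.617 → ⌈·⌉ = 1005
j=5: r + 4k = 1277.450333… → ⌈·⌉ = 1278
j=6: r + 5k = 1550.283666… → ⌈·⌉ = 1551
j=7: r + 6k = 1823.117 → ⌈·⌉ = 1824
j=8: r + 7k = 2095.950333… → ⌈·⌉ = 2096
j=9: r + 8k = 2368.783666… → ⌈·⌉ = 2369
j=10: r + 9k = 2641.617 → ⌈·⌉ = 2642
j=11: r + 10k = 2914.450333… → ⌈·⌉ = 2915
j=12: r + 11k = 3187.283666… → ⌈·⌉ = 3188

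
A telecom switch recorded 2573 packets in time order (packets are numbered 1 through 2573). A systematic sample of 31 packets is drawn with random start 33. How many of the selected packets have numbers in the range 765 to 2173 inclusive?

k = 2573/31 = 83
First selection ≥ 765: 33 + ⌈(765−33)/83⌉·83 = 33 + 9×83 = 780
Last selection ≤ 2173: 33 + ⌊(2173−33)/83⌋·83 = 33 + 25×83 = 2108
Count = 25 − 9 + 1 = 17

17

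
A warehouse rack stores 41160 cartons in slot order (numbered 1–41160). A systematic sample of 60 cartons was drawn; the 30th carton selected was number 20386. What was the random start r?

k = 41160/60 = 686
r = 20386 − (30−1)×686 = 20386 − 19894 = 492

492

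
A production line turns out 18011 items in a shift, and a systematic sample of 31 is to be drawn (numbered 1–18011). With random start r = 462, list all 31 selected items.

462, 1043, 1624, 2205, 2786, 3367, 3948, 4529, 5110, 5691, 6272, 6853, 7434, 8015, 8596, 9177, 9758, 10339, 10920, 11501, 12082, 12663, 13244, 13825, 14406, 14987, 15568, 16149, 16730, 17311, 17892

k = N/n = 18011/31 = 581
item 1: 462
item 2: 462 + 581 = 1043
item 3: 1043 + 581 = 1624
item 4: 1624 + 581 = 2205
item 5: 2205 + 581 = 2786
item 6: 2786 + 581 = 3367
item 7: 3367 + 581 = 3948
item 8: 3948 + 581 = 4529
item 9: 4529 + 581 = 5110
item 10: 5110 + 581 = 5691
item 11: 5691 + 581 = 6272
item 12: 6272 + 581 = 6853
item 13: 6853 + 581 = 7434
item 14: 7434 + 581 = 8015
item 15: 8015 + 581 = 8596
item 16: 8596 + 581 = 9177
item 17: 9177 + 581 = 9758
item 18: 9758 + 581 = 10339
item 19: 10339 + 581 = 10920
item 20: 10920 + 581 = 11501
item 21: 11501 + 581 = 12082
item 22: 12082 + 581 = 12663
item 23: 12663 + 581 = 13244
item 24: 13244 + 581 = 13825
item 25: 13825 + 581 = 14406
item 26: 14406 + 581 = 14987
item 27: 14987 + 581 = 15568
item 28: 15568 + 581 = 16149
item 29: 16149 + 581 = 16730
item 30: 16730 + 581 = 17311
item 31: 17311 + 581 = 17892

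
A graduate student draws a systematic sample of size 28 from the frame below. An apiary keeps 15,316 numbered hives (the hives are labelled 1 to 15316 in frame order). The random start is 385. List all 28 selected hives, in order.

k = N/n = 15316/28 = 547
hive 1: 385
hive 2: 385 + 547 = 932
hive 3: 932 + 547 = 1479
hive 4: 1479 + 547 = 2026
hive 5: 2026 + 547 = 2573
hive 6: 2573 + 547 = 3120
hive 7: 3120 + 547 = 3667
hive 8: 3667 + 547 = 4214
hive 9: 4214 + 547 = 4761
hive 10: 4761 + 547 = 5308
hive 11: 5308 + 547 = 5855
hive 12: 5855 + 547 = 6402
hive 13: 6402 + 547 = 6949
hive 14: 6949 + 547 = 7496
hive 15: 7496 + 547 = 8043
hive 16: 8043 + 547 = 8590
hive 17: 8590 + 547 = 9137
hive 18: 9137 + 547 = 9684
hive 19: 9684 + 547 = 10231
hive 20: 10231 + 547 = 10778
hive 21: 10778 + 547 = 11325
hive 22: 11325 + 547 = 11872
hive 23: 11872 + 547 = 12419
hive 24: 12419 + 547 = 12966
hive 25: 12966 + 547 = 13513
hive 26: 13513 + 547 = 14060
hive 27: 14060 + 547 = 14607
hive 28: 14607 + 547 = 15154

385, 932, 1479, 2026, 2573, 3120, 3667, 4214, 4761, 5308, 5855, 6402, 6949, 7496, 8043, 8590, 9137, 9684, 10231, 10778, 11325, 11872, 12419, 12966, 13513, 14060, 14607, 15154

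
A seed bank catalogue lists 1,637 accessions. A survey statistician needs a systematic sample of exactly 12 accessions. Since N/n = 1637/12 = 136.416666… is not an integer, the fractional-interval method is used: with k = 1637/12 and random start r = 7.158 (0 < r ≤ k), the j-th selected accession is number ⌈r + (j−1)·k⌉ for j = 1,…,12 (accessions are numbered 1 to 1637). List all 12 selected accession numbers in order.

j=1: r + 0k = 7.158 → ⌈·⌉ = 8
j=2: r + 1k = 143.574666… → ⌈·⌉ = 144
j=3: r + 2k = 279.991333… → ⌈·⌉ = 280
j=4: r + 3k = 416.408 → ⌈·⌉ = 417
j=5: r + 4k = 552.824666… → ⌈·⌉ = 553
j=6: r + 5k = 689.241333… → ⌈·⌉ = 690
j=7: r + 6k = 825.658 → ⌈·⌉ = 826
j=8: r + 7k = 962.074666… → ⌈·⌉ = 963
j=9: r + 8k = 1098.491333… → ⌈·⌉ = 1099
j=10: r + 9k = 1234.908 → ⌈·⌉ = 1235
j=11: r + 10k = 1371.324666… → ⌈·⌉ = 1372
j=12: r + 11k = 1507.741333… → ⌈·⌉ = 1508

8, 144, 280, 417, 553, 690, 826, 963, 1099, 1235, 1372, 1508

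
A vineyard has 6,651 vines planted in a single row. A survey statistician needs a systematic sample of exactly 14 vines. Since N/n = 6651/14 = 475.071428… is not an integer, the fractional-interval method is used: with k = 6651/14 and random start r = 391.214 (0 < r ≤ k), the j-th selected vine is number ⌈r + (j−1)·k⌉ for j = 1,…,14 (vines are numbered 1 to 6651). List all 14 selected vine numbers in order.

392, 867, 1342, 1817, 2292, 2767, 3242, 3717, 4192, 4667, 5142, 5617, 6093, 6568

j=1: r + 0k = 391.214 → ⌈·⌉ = 392
j=2: r + 1k = 866.285428… → ⌈·⌉ = 867
j=3: r + 2k = 1341.356857… → ⌈·⌉ = 1342
j=4: r + 3k = 1816.428285… → ⌈·⌉ = 1817
j=5: r + 4k = 2291.499714… → ⌈·⌉ = 2292
j=6: r + 5k = 2766.571142… → ⌈·⌉ = 2767
j=7: r + 6k = 3241.642571… → ⌈·⌉ = 3242
j=8: r + 7k = 3716.714 → ⌈·⌉ = 3717
j=9: r + 8k = 4191.785428… → ⌈·⌉ = 4192
j=10: r + 9k = 4666.856857… → ⌈·⌉ = 4667
j=11: r + 10k = 5141.928285… → ⌈·⌉ = 5142
j=12: r + 11k = 5616.999714… → ⌈·⌉ = 5617
j=13: r + 12k = 6092.071142… → ⌈·⌉ = 6093
j=14: r + 13k = 6567.142571… → ⌈·⌉ = 6568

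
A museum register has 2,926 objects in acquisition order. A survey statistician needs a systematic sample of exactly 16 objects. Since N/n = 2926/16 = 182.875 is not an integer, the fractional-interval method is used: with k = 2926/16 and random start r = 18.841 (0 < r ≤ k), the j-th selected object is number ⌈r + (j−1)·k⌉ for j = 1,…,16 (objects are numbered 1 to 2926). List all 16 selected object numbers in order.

19, 202, 385, 568, 751, 934, 1117, 1299, 1482, 1665, 1848, 2031, 2214, 2397, 2580, 2762

j=1: r + 0k = 18.841 → ⌈·⌉ = 19
j=2: r + 1k = 201.716 → ⌈·⌉ = 202
j=3: r + 2k = 384.591 → ⌈·⌉ = 385
j=4: r + 3k = 567.466 → ⌈·⌉ = 568
j=5: r + 4k = 750.341 → ⌈·⌉ = 751
j=6: r + 5k = 933.216 → ⌈·⌉ = 934
j=7: r + 6k = 1116.091 → ⌈·⌉ = 1117
j=8: r + 7k = 1298.966 → ⌈·⌉ = 1299
j=9: r + 8k = 1481.841 → ⌈·⌉ = 1482
j=10: r + 9k = 1664.716 → ⌈·⌉ = 1665
j=11: r + 10k = 1847.591 → ⌈·⌉ = 1848
j=12: r + 11k = 2030.466 → ⌈·⌉ = 2031
j=13: r + 12k = 2213.341 → ⌈·⌉ = 2214
j=14: r + 13k = 2396.216 → ⌈·⌉ = 2397
j=15: r + 14k = 2579.091 → ⌈·⌉ = 2580
j=16: r + 15k = 2761.966 → ⌈·⌉ = 2762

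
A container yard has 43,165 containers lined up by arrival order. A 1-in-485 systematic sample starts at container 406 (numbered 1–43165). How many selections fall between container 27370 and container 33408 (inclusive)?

k = 485
First selection ≥ 27370: 406 + ⌈(27370−406)/485⌉·485 = 406 + 56×485 = 27566
Last selection ≤ 33408: 406 + ⌊(33408−406)/485⌋·485 = 406 + 68×485 = 33386
Count = 68 − 56 + 1 = 13

13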